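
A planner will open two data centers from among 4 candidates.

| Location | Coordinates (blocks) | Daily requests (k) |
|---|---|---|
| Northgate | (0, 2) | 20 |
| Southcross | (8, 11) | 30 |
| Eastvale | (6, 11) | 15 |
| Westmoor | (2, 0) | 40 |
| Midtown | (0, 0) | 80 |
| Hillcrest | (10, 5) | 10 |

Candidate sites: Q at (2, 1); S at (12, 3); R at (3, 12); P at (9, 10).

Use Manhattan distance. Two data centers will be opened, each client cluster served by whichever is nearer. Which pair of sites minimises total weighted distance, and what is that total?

Evaluate every pair (each demand assigned to the nearer of the two):
  {Q, P}: total = 520
  {Q, R}: total = 700
  {Q, S}: total = 950
  {S, P}: total = 2140
  {R, P}: total = 2160
  {S, R}: total = 2260
Best pair: {Q, P} with total 520.

{Q, P}, total 520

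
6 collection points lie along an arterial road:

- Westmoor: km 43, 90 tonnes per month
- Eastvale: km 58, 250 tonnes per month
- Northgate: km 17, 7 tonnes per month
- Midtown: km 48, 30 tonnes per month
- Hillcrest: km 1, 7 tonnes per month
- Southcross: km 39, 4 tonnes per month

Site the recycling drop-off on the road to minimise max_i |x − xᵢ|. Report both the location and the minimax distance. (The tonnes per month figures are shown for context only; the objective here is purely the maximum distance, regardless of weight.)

The 1-center on a line is the midpoint of the two extreme points: leftmost at 1, rightmost at 58.
Optimal location = (1 + 58)/2 = 29.5; maximum distance = (58 − 1)/2 = 28.5.

location 29.5, max distance 28.5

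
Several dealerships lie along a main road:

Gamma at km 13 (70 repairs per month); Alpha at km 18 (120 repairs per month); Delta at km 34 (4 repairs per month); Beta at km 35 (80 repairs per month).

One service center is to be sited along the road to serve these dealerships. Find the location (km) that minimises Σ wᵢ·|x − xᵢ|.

For a sum of weighted absolute distances on a line, the optimum is the weighted median (not the mean). Total weight W = 274; half-weight = 137.
Sort by position and accumulate weight:
  km 13 (Gamma, w=70) → cum 70
  km 18 (Alpha, w=120) → cum 190  ≥ 137 → median here
  km 34 (Delta, w=4) → cum 194
  km 35 (Beta, w=80) → cum 274
Optimal location: km 18.

x = 18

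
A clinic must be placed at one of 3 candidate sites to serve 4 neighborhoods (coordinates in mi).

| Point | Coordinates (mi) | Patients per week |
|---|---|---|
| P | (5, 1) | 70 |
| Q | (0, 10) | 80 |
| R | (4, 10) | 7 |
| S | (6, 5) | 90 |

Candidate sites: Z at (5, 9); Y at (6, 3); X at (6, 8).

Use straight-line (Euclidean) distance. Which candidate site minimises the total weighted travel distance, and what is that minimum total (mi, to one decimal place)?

Y, total 1125.0 mi

Total weighted distance at each candidate:
  Z (5, 9): total = 1348.9
  Y (6, 3): total = 1125.0
  X (6, 8): total = 1290.7
Minimum is at Y with total 1125.0 mi.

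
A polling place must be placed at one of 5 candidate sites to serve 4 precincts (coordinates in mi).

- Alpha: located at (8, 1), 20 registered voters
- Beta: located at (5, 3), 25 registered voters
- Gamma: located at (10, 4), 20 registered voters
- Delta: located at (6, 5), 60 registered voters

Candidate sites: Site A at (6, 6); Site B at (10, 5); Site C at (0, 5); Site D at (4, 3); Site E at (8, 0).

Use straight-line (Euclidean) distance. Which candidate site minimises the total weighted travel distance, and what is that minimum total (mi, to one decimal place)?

Site A, total 336.2 mi

Total weighted distance at each candidate:
  Site A (6, 6): total = 336.2
  Site B (10, 5): total = 484.1
  Site C (0, 5): total = 874.5
  Site D (4, 3): total = 405.8
  Site E (8, 0): total = 538.6
Minimum is at Site A with total 336.2 mi.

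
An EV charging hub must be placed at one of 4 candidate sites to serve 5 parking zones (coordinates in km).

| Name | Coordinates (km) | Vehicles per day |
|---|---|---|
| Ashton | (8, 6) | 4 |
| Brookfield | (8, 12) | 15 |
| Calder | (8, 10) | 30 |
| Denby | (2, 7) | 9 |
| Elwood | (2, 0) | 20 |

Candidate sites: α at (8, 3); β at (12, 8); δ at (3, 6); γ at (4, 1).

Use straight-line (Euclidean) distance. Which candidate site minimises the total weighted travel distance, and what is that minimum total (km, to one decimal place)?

Total weighted distance at each candidate:
  α (8, 3): total = 556.1
  β (12, 8): total = 583.5
  δ (3, 6): total = 463.6
  γ (4, 1): total = 598.3
Minimum is at δ with total 463.6 km.

δ, total 463.6 km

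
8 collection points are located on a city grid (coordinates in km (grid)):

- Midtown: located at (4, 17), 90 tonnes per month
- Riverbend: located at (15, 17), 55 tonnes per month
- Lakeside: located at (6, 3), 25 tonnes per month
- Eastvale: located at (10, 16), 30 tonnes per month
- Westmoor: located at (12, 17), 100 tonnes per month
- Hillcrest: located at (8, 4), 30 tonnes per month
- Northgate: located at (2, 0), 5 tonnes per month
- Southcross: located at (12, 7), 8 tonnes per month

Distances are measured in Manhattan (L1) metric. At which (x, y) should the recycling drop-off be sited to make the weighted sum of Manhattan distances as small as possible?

(10, 17)

Manhattan distance separates: Σwᵢ(|x−xᵢ|+|y−yᵢ|) = Σwᵢ|x−xᵢ| + Σwᵢ|y−yᵢ|, so x and y are optimised independently as 1-D weighted medians.
Total weight W = 343; half = 171.5.
x-coordinate, sorted with cumulative weight:
  x=2 (Northgate, w=5) cum 5
  x=4 (Midtown, w=90) cum 95
  x=6 (Lakeside, w=25) cum 120
  x=8 (Hillcrest, w=30) cum 150
  x=10 (Eastvale, w=30) cum 180  ← median
  x=12 (Westmoor, w=100) cum 280
  x=12 (Southcross, w=8) cum 288
  x=15 (Riverbend, w=55) cum 343
⇒ x* = 10
y-coordinate, sorted with cumulative weight:
  y=0 (Northgate, w=5) cum 5
  y=3 (Lakeside, w=25) cum 30
  y=4 (Hillcrest, w=30) cum 60
  y=7 (Southcross, w=8) cum 68
  y=16 (Eastvale, w=30) cum 98
  y=17 (Midtown, w=90) cum 188  ← median
  y=17 (Riverbend, w=55) cum 243
  y=17 (Westmoor, w=100) cum 343
⇒ y* = 17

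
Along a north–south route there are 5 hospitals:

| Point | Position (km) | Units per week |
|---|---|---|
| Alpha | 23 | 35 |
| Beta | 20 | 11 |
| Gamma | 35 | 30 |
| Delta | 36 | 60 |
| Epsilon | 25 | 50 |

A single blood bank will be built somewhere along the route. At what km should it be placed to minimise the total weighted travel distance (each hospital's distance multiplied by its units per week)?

x = 25

For a sum of weighted absolute distances on a line, the optimum is the weighted median (not the mean). Total weight W = 186; half-weight = 93.
Sort by position and accumulate weight:
  km 20 (Beta, w=11) → cum 11
  km 23 (Alpha, w=35) → cum 46
  km 25 (Epsilon, w=50) → cum 96  ≥ 93 → median here
  km 35 (Gamma, w=30) → cum 126
  km 36 (Delta, w=60) → cum 186
Optimal location: km 25.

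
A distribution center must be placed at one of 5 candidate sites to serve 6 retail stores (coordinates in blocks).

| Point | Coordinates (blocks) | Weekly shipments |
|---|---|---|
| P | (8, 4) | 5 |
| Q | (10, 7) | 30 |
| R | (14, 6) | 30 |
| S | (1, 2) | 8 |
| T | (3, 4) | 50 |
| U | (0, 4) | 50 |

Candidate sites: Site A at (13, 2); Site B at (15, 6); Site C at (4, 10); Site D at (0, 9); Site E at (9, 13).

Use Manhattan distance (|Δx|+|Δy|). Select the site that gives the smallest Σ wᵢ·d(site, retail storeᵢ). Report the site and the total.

Site D, total 1649 blocks

Total weighted distance at each candidate:
  Site A (13, 2): total = 1871
  Site B (15, 6): total = 1949
  Site C (4, 10): total = 1678
  Site D (0, 9): total = 1649
  Site E (9, 13): total = 2422
Minimum is at Site D with total 1649 blocks.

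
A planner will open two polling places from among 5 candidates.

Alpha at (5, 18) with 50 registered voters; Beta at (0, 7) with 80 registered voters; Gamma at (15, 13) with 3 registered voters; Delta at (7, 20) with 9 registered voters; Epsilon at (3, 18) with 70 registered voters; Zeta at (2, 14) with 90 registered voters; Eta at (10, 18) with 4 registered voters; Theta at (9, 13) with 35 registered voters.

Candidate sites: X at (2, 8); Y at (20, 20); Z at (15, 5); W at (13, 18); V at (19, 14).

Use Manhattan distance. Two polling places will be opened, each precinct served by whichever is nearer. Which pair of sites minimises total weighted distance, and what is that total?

{X, W}, total 2300

Evaluate every pair (each demand assigned to the nearer of the two):
  {X, W}: total = 2300
  {X, V}: total = 2805
  {X, Y}: total = 2821
  {X, Z}: total = 2869
  {Z, W}: total = 4230
  {W, V}: total = 4784
  {Y, W}: total = 4790
  {Z, V}: total = 5804
  {Y, Z}: total = 6199
  {Y, V}: total = 6355
Best pair: {X, W} with total 2300.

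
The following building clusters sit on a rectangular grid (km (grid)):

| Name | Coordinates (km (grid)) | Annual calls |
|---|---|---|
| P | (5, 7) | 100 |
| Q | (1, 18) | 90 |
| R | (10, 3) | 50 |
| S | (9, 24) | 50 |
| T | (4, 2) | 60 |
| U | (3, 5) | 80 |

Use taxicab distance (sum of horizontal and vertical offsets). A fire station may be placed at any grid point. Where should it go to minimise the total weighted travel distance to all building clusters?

(4, 7)

Manhattan distance separates: Σwᵢ(|x−xᵢ|+|y−yᵢ|) = Σwᵢ|x−xᵢ| + Σwᵢ|y−yᵢ|, so x and y are optimised independently as 1-D weighted medians.
Total weight W = 430; half = 215.
x-coordinate, sorted with cumulative weight:
  x=1 (Q, w=90) cum 90
  x=3 (U, w=80) cum 170
  x=4 (T, w=60) cum 230  ← median
  x=5 (P, w=100) cum 330
  x=9 (S, w=50) cum 380
  x=10 (R, w=50) cum 430
⇒ x* = 4
y-coordinate, sorted with cumulative weight:
  y=2 (T, w=60) cum 60
  y=3 (R, w=50) cum 110
  y=5 (U, w=80) cum 190
  y=7 (P, w=100) cum 290  ← median
  y=18 (Q, w=90) cum 380
  y=24 (S, w=50) cum 430
⇒ y* = 7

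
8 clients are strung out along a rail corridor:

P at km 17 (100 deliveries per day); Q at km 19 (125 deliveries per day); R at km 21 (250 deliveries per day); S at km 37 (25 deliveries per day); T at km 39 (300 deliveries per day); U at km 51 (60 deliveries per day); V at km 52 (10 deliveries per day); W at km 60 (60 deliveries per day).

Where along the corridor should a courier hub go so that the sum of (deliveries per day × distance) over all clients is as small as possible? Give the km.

For a sum of weighted absolute distances on a line, the optimum is the weighted median (not the mean). Total weight W = 930; half-weight = 465.
Sort by position and accumulate weight:
  km 17 (P, w=100) → cum 100
  km 19 (Q, w=125) → cum 225
  km 21 (R, w=250) → cum 475  ≥ 465 → median here
  km 37 (S, w=25) → cum 500
  km 39 (T, w=300) → cum 800
  km 51 (U, w=60) → cum 860
  km 52 (V, w=10) → cum 870
  km 60 (W, w=60) → cum 930
Optimal location: km 21.

x = 21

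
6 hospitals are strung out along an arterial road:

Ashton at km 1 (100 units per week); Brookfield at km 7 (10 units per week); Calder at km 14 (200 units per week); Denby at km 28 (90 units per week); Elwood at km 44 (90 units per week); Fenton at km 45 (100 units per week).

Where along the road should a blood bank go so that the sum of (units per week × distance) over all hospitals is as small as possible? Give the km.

For a sum of weighted absolute distances on a line, the optimum is the weighted median (not the mean). Total weight W = 590; half-weight = 295.
Sort by position and accumulate weight:
  km 1 (Ashton, w=100) → cum 100
  km 7 (Brookfield, w=10) → cum 110
  km 14 (Calder, w=200) → cum 310  ≥ 295 → median here
  km 28 (Denby, w=90) → cum 400
  km 44 (Elwood, w=90) → cum 490
  km 45 (Fenton, w=100) → cum 590
Optimal location: km 14.

x = 14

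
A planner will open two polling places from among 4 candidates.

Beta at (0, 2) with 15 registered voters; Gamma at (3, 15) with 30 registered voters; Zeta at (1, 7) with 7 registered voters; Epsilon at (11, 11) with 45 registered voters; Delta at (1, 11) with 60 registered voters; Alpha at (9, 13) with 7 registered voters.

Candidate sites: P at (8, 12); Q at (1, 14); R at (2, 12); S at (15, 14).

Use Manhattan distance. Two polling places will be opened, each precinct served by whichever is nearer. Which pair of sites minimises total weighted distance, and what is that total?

{P, R}, total 656

Evaluate every pair (each demand assigned to the nearer of the two):
  {P, R}: total = 656
  {P, Q}: total = 708
  {R, S}: total = 826
  {Q, S}: total = 878
  {Q, R}: total = 938
  {P, S}: total = 1268
Best pair: {P, R} with total 656.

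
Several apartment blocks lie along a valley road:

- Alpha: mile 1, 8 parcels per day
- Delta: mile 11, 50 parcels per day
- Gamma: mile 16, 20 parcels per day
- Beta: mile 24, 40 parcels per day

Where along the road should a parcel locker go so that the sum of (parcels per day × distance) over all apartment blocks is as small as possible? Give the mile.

For a sum of weighted absolute distances on a line, the optimum is the weighted median (not the mean). Total weight W = 118; half-weight = 59.
Sort by position and accumulate weight:
  mile 1 (Alpha, w=8) → cum 8
  mile 11 (Delta, w=50) → cum 58
  mile 16 (Gamma, w=20) → cum 78  ≥ 59 → median here
  mile 24 (Beta, w=40) → cum 118
Optimal location: mile 16.

x = 16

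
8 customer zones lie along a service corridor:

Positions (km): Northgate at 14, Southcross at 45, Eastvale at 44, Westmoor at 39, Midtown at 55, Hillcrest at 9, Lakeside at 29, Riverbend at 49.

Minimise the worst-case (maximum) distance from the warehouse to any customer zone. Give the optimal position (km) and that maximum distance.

The 1-center on a line is the midpoint of the two extreme points: leftmost at 9, rightmost at 55.
Optimal location = (9 + 55)/2 = 32; maximum distance = (55 − 9)/2 = 23.

location 32, max distance 23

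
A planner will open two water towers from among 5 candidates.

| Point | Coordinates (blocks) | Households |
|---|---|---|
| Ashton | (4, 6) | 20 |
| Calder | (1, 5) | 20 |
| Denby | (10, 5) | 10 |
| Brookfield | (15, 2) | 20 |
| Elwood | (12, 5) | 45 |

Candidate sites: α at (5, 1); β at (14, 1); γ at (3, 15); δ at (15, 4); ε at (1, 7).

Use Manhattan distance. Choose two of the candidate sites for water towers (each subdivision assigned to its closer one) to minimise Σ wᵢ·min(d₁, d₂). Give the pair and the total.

Evaluate every pair (each demand assigned to the nearer of the two):
  {δ, ε}: total = 400
  {β, ε}: total = 510
  {α, δ}: total = 560
  {α, β}: total = 670
  {γ, δ}: total = 720
  {β, γ}: total = 830
  {β, δ}: total = 840
  {α, ε}: total = 925
  {α, γ}: total = 1085
  {γ, ε}: total = 1195
Best pair: {δ, ε} with total 400.

{δ, ε}, total 400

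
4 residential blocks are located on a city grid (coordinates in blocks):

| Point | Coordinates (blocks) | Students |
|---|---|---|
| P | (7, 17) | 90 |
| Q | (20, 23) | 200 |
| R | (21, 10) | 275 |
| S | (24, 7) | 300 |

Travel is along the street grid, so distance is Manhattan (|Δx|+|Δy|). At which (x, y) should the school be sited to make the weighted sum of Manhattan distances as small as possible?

Manhattan distance separates: Σwᵢ(|x−xᵢ|+|y−yᵢ|) = Σwᵢ|x−xᵢ| + Σwᵢ|y−yᵢ|, so x and y are optimised independently as 1-D weighted medians.
Total weight W = 865; half = 432.5.
x-coordinate, sorted with cumulative weight:
  x=7 (P, w=90) cum 90
  x=20 (Q, w=200) cum 290
  x=21 (R, w=275) cum 565  ← median
  x=24 (S, w=300) cum 865
⇒ x* = 21
y-coordinate, sorted with cumulative weight:
  y=7 (S, w=300) cum 300
  y=10 (R, w=275) cum 575  ← median
  y=17 (P, w=90) cum 665
  y=23 (Q, w=200) cum 865
⇒ y* = 10

(21, 10)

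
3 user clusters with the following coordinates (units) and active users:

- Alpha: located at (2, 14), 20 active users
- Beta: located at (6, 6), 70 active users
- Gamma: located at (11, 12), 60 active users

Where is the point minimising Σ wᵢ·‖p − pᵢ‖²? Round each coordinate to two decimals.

The minimiser of Σwᵢ‖p−pᵢ‖² is the weighted centroid p* = (Σwᵢpᵢ)/(Σwᵢ).
Σwᵢ = 150.
Σwᵢxᵢ = 20·2 + 70·6 + 60·11 = 1120.
Σwᵢyᵢ = 20·14 + 70·6 + 60·12 = 1420.
x* = 1120/150 = 7.47, y* = 1420/150 = 9.47.

(7.47, 9.47)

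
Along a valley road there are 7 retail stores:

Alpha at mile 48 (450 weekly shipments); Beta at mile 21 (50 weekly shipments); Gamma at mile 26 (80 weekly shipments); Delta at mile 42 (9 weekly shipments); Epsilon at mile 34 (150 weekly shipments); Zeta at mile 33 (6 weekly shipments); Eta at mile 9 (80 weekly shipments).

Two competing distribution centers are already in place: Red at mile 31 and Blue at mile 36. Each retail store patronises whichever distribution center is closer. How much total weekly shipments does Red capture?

216

The indifferent point is the midpoint (31+36)/2 = 33.5; retail stores left of it (closer to Red at 31) go to Red, those right go to Blue.
  Eta at 9 (w=80) → Red
  Beta at 21 (w=50) → Red
  Gamma at 26 (w=80) → Red
  Zeta at 33 (w=6) → Red
  Epsilon at 34 (w=150) → Blue
  Delta at 42 (w=9) → Blue
  Alpha at 48 (w=450) → Blue
Red captures 216; Blue captures 609.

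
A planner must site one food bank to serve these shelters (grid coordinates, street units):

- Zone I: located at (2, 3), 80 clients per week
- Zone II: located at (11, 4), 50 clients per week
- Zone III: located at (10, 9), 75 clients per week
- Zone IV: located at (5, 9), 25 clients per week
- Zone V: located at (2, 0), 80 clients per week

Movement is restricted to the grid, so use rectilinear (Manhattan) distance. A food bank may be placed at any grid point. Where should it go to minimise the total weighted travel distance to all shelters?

Manhattan distance separates: Σwᵢ(|x−xᵢ|+|y−yᵢ|) = Σwᵢ|x−xᵢ| + Σwᵢ|y−yᵢ|, so x and y are optimised independently as 1-D weighted medians.
Total weight W = 310; half = 155.
x-coordinate, sorted with cumulative weight:
  x=2 (Zone I, w=80) cum 80
  x=2 (Zone V, w=80) cum 160  ← median
  x=5 (Zone IV, w=25) cum 185
  x=10 (Zone III, w=75) cum 260
  x=11 (Zone II, w=50) cum 310
⇒ x* = 2
y-coordinate, sorted with cumulative weight:
  y=0 (Zone V, w=80) cum 80
  y=3 (Zone I, w=80) cum 160  ← median
  y=4 (Zone II, w=50) cum 210
  y=9 (Zone III, w=75) cum 285
  y=9 (Zone IV, w=25) cum 310
⇒ y* = 3

(2, 3)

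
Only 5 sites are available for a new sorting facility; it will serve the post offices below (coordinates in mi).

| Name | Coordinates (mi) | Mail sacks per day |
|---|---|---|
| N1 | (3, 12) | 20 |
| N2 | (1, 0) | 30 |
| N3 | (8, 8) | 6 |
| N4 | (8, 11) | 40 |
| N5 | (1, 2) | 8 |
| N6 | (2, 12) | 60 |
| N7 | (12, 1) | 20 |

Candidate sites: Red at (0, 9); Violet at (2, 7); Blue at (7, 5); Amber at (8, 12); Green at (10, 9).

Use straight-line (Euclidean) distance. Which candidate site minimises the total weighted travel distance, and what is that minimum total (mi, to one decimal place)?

Total weighted distance at each candidate:
  Red (0, 9): total = 1296.1
  Violet (2, 7): total = 1213.1
  Blue (7, 5): total = 1355.7
  Amber (8, 12): total = 1272.5
  Green (10, 9): total = 1429.5
Minimum is at Violet with total 1213.1 mi.

Violet, total 1213.1 mi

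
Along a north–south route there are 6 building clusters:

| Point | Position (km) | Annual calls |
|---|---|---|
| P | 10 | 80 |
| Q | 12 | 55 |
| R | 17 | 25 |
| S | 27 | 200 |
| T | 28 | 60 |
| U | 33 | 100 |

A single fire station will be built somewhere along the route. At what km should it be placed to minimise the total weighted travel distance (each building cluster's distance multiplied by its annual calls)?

For a sum of weighted absolute distances on a line, the optimum is the weighted median (not the mean). Total weight W = 520; half-weight = 260.
Sort by position and accumulate weight:
  km 10 (P, w=80) → cum 80
  km 12 (Q, w=55) → cum 135
  km 17 (R, w=25) → cum 160
  km 27 (S, w=200) → cum 360  ≥ 260 → median here
  km 28 (T, w=60) → cum 420
  km 33 (U, w=100) → cum 520
Optimal location: km 27.

x = 27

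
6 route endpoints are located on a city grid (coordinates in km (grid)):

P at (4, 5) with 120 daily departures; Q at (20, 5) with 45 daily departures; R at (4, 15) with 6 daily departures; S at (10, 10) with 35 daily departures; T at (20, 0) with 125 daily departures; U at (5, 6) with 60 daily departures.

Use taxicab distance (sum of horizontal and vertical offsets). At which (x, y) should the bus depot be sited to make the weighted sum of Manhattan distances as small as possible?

(10, 5)

Manhattan distance separates: Σwᵢ(|x−xᵢ|+|y−yᵢ|) = Σwᵢ|x−xᵢ| + Σwᵢ|y−yᵢ|, so x and y are optimised independently as 1-D weighted medians.
Total weight W = 391; half = 195.5.
x-coordinate, sorted with cumulative weight:
  x=4 (P, w=120) cum 120
  x=4 (R, w=6) cum 126
  x=5 (U, w=60) cum 186
  x=10 (S, w=35) cum 221  ← median
  x=20 (Q, w=45) cum 266
  x=20 (T, w=125) cum 391
⇒ x* = 10
y-coordinate, sorted with cumulative weight:
  y=0 (T, w=125) cum 125
  y=5 (P, w=120) cum 245  ← median
  y=5 (Q, w=45) cum 290
  y=6 (U, w=60) cum 350
  y=10 (S, w=35) cum 385
  y=15 (R, w=6) cum 391
⇒ y* = 5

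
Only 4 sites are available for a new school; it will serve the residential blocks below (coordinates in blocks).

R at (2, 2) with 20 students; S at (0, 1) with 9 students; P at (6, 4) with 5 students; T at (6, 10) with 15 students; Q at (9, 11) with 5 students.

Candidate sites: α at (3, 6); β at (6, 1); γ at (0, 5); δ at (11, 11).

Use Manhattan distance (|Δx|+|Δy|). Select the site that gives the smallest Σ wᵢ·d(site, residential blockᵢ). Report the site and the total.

α, total 357 blocks

Total weighted distance at each candidate:
  α (3, 6): total = 357
  β (6, 1): total = 369
  γ (0, 5): total = 411
  δ (11, 11): total = 709
Minimum is at α with total 357 blocks.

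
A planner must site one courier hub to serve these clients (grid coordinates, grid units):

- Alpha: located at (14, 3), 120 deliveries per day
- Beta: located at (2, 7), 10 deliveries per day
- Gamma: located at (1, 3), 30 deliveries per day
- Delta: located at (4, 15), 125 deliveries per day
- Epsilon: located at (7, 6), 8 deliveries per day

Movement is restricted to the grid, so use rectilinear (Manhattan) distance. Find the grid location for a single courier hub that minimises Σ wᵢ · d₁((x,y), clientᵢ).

Manhattan distance separates: Σwᵢ(|x−xᵢ|+|y−yᵢ|) = Σwᵢ|x−xᵢ| + Σwᵢ|y−yᵢ|, so x and y are optimised independently as 1-D weighted medians.
Total weight W = 293; half = 146.5.
x-coordinate, sorted with cumulative weight:
  x=1 (Gamma, w=30) cum 30
  x=2 (Beta, w=10) cum 40
  x=4 (Delta, w=125) cum 165  ← median
  x=7 (Epsilon, w=8) cum 173
  x=14 (Alpha, w=120) cum 293
⇒ x* = 4
y-coordinate, sorted with cumulative weight:
  y=3 (Alpha, w=120) cum 120
  y=3 (Gamma, w=30) cum 150  ← median
  y=6 (Epsilon, w=8) cum 158
  y=7 (Beta, w=10) cum 168
  y=15 (Delta, w=125) cum 293
⇒ y* = 3

(4, 3)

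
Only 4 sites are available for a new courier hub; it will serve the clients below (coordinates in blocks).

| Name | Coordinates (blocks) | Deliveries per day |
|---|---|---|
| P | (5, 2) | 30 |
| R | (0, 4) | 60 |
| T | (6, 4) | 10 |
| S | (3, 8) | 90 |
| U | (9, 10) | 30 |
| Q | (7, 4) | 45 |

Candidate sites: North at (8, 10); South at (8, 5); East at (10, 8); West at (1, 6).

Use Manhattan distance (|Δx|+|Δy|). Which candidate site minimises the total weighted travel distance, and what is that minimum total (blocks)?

Total weighted distance at each candidate:
  North (8, 10): total = 2225
  South (8, 5): total = 1740
  East (10, 8): total = 2285
  West (1, 6): total = 1570
Minimum is at West with total 1570 blocks.

West, total 1570 blocks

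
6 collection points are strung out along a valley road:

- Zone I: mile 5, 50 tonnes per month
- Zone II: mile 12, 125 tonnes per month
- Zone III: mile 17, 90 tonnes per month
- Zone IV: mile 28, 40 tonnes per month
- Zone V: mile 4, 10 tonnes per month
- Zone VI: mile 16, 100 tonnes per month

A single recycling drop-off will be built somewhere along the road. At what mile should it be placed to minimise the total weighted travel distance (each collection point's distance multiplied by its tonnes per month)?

For a sum of weighted absolute distances on a line, the optimum is the weighted median (not the mean). Total weight W = 415; half-weight = 207.5.
Sort by position and accumulate weight:
  mile 4 (Zone V, w=10) → cum 10
  mile 5 (Zone I, w=50) → cum 60
  mile 12 (Zone II, w=125) → cum 185
  mile 16 (Zone VI, w=100) → cum 285  ≥ 207.5 → median here
  mile 17 (Zone III, w=90) → cum 375
  mile 28 (Zone IV, w=40) → cum 415
Optimal location: mile 16.

x = 16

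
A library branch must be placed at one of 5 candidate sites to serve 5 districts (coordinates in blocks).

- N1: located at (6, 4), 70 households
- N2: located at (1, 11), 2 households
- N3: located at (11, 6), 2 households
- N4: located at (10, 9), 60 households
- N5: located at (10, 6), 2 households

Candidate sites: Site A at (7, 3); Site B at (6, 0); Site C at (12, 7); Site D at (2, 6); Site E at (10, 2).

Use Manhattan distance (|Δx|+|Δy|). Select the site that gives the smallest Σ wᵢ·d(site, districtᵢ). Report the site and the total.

Site A, total 734 blocks

Total weighted distance at each candidate:
  Site A (7, 3): total = 734
  Site B (6, 0): total = 1134
  Site C (12, 7): total = 910
  Site D (2, 6): total = 1126
  Site E (10, 2): total = 894
Minimum is at Site A with total 734 blocks.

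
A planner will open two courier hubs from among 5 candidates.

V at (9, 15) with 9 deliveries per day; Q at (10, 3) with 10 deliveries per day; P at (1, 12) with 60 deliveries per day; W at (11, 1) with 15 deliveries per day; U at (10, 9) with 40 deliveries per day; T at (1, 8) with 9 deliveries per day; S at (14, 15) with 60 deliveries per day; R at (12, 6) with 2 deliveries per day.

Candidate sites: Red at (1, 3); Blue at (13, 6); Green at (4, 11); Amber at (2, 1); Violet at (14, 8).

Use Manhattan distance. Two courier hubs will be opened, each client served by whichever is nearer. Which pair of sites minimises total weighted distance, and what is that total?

{Green, Violet}, total 1243

Evaluate every pair (each demand assigned to the nearer of the two):
  {Green, Violet}: total = 1243
  {Blue, Green}: total = 1382
  {Red, Violet}: total = 1561
  {Red, Blue}: total = 1709
  {Amber, Violet}: total = 1753
  {Green, Amber}: total = 1796
  {Red, Green}: total = 1822
  {Blue, Amber}: total = 1916
  {Blue, Violet}: total = 2032
  {Red, Amber}: total = 3118
Best pair: {Green, Violet} with total 1243.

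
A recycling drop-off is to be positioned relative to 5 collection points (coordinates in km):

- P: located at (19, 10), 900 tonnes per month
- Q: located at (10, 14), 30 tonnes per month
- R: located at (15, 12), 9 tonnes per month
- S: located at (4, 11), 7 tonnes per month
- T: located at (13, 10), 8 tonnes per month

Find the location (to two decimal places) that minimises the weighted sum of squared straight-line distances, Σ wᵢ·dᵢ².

(18.52, 10.15)

The minimiser of Σwᵢ‖p−pᵢ‖² is the weighted centroid p* = (Σwᵢpᵢ)/(Σwᵢ).
Σwᵢ = 954.
Σwᵢxᵢ = 900·19 + 30·10 + 9·15 + 7·4 + 8·13 = 17667.
Σwᵢyᵢ = 900·10 + 30·14 + 9·12 + 7·11 + 8·10 = 9685.
x* = 17667/954 = 18.52, y* = 9685/954 = 10.15.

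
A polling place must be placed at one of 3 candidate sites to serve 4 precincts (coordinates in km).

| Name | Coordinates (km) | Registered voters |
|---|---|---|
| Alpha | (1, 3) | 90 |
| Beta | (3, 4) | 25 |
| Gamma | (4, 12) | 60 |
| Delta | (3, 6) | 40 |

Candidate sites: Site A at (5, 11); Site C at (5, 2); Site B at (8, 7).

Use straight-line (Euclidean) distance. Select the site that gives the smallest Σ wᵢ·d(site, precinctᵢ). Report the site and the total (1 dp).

Site C, total 1223.7 km

Total weighted distance at each candidate:
  Site A (5, 11): total = 1287.2
  Site C (5, 2): total = 1223.7
  Site B (8, 7): total = 1459.5
Minimum is at Site C with total 1223.7 km.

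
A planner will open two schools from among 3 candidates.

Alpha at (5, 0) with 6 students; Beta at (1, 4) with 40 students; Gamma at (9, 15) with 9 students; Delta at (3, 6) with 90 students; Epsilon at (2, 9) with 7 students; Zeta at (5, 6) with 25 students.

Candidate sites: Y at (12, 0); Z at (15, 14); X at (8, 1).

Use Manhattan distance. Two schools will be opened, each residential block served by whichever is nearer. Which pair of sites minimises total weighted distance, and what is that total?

Evaluate every pair (each demand assigned to the nearer of the two):
  {Z, X}: total = 1685
  {Y, X}: total = 1757
  {Y, Z}: total = 2506
Best pair: {Z, X} with total 1685.

{Z, X}, total 1685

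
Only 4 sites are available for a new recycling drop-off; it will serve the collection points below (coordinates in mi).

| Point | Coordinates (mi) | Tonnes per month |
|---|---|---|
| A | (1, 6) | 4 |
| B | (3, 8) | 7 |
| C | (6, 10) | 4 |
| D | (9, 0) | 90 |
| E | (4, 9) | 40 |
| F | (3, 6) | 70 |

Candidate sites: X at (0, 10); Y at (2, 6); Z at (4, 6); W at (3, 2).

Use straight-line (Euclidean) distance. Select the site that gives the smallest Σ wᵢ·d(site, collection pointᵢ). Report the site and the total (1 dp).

Z, total 938.5 mi

Total weighted distance at each candidate:
  X (0, 10): total = 1791.5
  Y (2, 6): total = 1086.3
  Z (4, 6): total = 938.5
  W (3, 2): total = 1226.1
Minimum is at Z with total 938.5 mi.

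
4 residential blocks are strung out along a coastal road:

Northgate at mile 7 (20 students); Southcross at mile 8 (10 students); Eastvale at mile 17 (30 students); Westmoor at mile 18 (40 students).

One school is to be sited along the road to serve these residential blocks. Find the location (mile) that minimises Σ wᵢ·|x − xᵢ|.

x = 17

For a sum of weighted absolute distances on a line, the optimum is the weighted median (not the mean). Total weight W = 100; half-weight = 50.
Sort by position and accumulate weight:
  mile 7 (Northgate, w=20) → cum 20
  mile 8 (Southcross, w=10) → cum 30
  mile 17 (Eastvale, w=30) → cum 60  ≥ 50 → median here
  mile 18 (Westmoor, w=40) → cum 100
Optimal location: mile 17.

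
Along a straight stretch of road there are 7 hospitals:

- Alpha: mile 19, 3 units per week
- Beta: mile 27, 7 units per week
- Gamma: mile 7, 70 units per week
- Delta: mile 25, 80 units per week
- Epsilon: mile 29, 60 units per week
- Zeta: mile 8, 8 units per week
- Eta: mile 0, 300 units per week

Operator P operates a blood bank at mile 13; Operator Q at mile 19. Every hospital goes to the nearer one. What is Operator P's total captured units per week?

378

The indifferent point is the midpoint (13+19)/2 = 16; hospitals left of it (closer to Operator P at 13) go to Operator P, those right go to Operator Q.
  Eta at 0 (w=300) → Operator P
  Gamma at 7 (w=70) → Operator P
  Zeta at 8 (w=8) → Operator P
  Alpha at 19 (w=3) → Operator Q
  Delta at 25 (w=80) → Operator Q
  Beta at 27 (w=7) → Operator Q
  Epsilon at 29 (w=60) → Operator Q
Operator P captures 378; Operator Q captures 150.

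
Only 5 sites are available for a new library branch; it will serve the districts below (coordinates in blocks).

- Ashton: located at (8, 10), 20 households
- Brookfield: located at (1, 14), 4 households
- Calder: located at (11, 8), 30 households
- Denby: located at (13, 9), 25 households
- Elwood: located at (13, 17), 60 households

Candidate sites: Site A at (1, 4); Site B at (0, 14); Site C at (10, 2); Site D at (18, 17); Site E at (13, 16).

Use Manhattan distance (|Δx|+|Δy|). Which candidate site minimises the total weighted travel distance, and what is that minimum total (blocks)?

Total weighted distance at each candidate:
  Site A (1, 4): total = 2645
  Site B (0, 14): total = 2164
  Site C (10, 2): total = 1824
  Site D (18, 17): total = 1525
  Site E (13, 16): total = 811
Minimum is at Site E with total 811 blocks.

Site E, total 811 blocks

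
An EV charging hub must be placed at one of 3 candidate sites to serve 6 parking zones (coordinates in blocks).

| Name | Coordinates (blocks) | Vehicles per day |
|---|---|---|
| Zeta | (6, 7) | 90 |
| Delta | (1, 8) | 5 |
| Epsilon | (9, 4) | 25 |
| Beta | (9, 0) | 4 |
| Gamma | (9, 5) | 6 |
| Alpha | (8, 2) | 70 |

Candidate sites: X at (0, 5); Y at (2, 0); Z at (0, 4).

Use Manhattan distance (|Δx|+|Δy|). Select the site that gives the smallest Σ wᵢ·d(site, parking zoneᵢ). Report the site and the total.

X, total 1870 blocks

Total weighted distance at each candidate:
  X (0, 5): total = 1870
  Y (2, 0): total = 1970
  Z (0, 4): total = 1872
Minimum is at X with total 1870 blocks.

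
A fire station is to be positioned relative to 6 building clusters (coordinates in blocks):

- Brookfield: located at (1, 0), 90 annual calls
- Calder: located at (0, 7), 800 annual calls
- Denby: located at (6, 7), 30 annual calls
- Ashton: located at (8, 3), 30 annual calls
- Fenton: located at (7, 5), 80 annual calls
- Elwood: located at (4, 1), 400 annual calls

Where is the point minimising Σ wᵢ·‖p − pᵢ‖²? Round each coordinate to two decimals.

The minimiser of Σwᵢ‖p−pᵢ‖² is the weighted centroid p* = (Σwᵢpᵢ)/(Σwᵢ).
Σwᵢ = 1430.
Σwᵢxᵢ = 90·1 + 800·0 + 30·6 + 30·8 + 80·7 + 400·4 = 2670.
Σwᵢyᵢ = 90·0 + 800·7 + 30·7 + 30·3 + 80·5 + 400·1 = 6700.
x* = 2670/1430 = 1.87, y* = 6700/1430 = 4.69.

(1.87, 4.69)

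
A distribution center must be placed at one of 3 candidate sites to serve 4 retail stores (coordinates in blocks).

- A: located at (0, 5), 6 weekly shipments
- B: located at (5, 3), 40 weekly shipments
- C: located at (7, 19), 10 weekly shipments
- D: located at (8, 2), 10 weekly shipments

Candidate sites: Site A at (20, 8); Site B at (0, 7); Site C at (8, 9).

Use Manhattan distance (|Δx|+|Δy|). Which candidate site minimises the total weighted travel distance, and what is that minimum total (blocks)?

Total weighted distance at each candidate:
  Site A (20, 8): total = 1358
  Site B (0, 7): total = 692
  Site C (8, 9): total = 612
Minimum is at Site C with total 612 blocks.

Site C, total 612 blocks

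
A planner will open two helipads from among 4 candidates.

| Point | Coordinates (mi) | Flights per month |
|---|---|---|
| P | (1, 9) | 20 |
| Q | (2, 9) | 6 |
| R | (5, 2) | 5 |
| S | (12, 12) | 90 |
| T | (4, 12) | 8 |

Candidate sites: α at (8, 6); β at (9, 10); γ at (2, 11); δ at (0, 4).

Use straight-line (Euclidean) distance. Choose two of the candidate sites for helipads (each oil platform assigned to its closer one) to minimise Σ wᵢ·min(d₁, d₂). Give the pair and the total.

Evaluate every pair (each demand assigned to the nearer of the two):
  {β, γ}: total = 443.8
  {β, δ}: total = 528.8
  {α, β}: total = 585.1
  {α, γ}: total = 748.6
  {α, δ}: total = 866.0
  {γ, δ}: total = 1006.0
Best pair: {β, γ} with total 443.8.

{β, γ}, total 443.8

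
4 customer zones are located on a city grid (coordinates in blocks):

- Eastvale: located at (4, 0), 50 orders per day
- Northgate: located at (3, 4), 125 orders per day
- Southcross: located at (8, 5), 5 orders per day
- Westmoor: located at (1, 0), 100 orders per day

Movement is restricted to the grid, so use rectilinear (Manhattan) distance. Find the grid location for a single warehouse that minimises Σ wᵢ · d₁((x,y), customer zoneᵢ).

(3, 0)

Manhattan distance separates: Σwᵢ(|x−xᵢ|+|y−yᵢ|) = Σwᵢ|x−xᵢ| + Σwᵢ|y−yᵢ|, so x and y are optimised independently as 1-D weighted medians.
Total weight W = 280; half = 140.
x-coordinate, sorted with cumulative weight:
  x=1 (Westmoor, w=100) cum 100
  x=3 (Northgate, w=125) cum 225  ← median
  x=4 (Eastvale, w=50) cum 275
  x=8 (Southcross, w=5) cum 280
⇒ x* = 3
y-coordinate, sorted with cumulative weight:
  y=0 (Eastvale, w=50) cum 50
  y=0 (Westmoor, w=100) cum 150  ← median
  y=4 (Northgate, w=125) cum 275
  y=5 (Southcross, w=5) cum 280
⇒ y* = 0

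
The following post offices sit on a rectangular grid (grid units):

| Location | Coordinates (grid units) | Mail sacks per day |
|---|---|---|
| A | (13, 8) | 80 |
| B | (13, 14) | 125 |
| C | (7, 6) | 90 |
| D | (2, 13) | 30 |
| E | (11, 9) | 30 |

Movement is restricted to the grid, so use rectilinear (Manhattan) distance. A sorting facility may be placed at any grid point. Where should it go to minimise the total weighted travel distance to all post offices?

Manhattan distance separates: Σwᵢ(|x−xᵢ|+|y−yᵢ|) = Σwᵢ|x−xᵢ| + Σwᵢ|y−yᵢ|, so x and y are optimised independently as 1-D weighted medians.
Total weight W = 355; half = 177.5.
x-coordinate, sorted with cumulative weight:
  x=2 (D, w=30) cum 30
  x=7 (C, w=90) cum 120
  x=11 (E, w=30) cum 150
  x=13 (A, w=80) cum 230  ← median
  x=13 (B, w=125) cum 355
⇒ x* = 13
y-coordinate, sorted with cumulative weight:
  y=6 (C, w=90) cum 90
  y=8 (A, w=80) cum 170
  y=9 (E, w=30) cum 200  ← median
  y=13 (D, w=30) cum 230
  y=14 (B, w=125) cum 355
⇒ y* = 9

(13, 9)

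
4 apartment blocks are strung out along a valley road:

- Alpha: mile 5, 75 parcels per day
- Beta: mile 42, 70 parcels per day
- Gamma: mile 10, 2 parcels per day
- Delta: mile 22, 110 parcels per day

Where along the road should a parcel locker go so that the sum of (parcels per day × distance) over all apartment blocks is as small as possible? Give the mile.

x = 22

For a sum of weighted absolute distances on a line, the optimum is the weighted median (not the mean). Total weight W = 257; half-weight = 128.5.
Sort by position and accumulate weight:
  mile 5 (Alpha, w=75) → cum 75
  mile 10 (Gamma, w=2) → cum 77
  mile 22 (Delta, w=110) → cum 187  ≥ 128.5 → median here
  mile 42 (Beta, w=70) → cum 257
Optimal location: mile 22.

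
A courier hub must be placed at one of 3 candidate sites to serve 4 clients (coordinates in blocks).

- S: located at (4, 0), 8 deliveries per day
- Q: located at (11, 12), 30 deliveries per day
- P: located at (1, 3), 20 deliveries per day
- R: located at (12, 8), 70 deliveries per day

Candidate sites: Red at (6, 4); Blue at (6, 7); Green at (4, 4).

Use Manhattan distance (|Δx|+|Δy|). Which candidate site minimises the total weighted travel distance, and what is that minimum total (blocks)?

Total weighted distance at each candidate:
  Red (6, 4): total = 1258
  Blue (6, 7): total = 1042
  Green (4, 4): total = 1402
Minimum is at Blue with total 1042 blocks.

Blue, total 1042 blocks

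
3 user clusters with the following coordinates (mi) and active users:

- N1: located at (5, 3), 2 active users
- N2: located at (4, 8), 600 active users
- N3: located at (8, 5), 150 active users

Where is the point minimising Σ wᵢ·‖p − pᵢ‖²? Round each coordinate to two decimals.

The minimiser of Σwᵢ‖p−pᵢ‖² is the weighted centroid p* = (Σwᵢpᵢ)/(Σwᵢ).
Σwᵢ = 752.
Σwᵢxᵢ = 2·5 + 600·4 + 150·8 = 3610.
Σwᵢyᵢ = 2·3 + 600·8 + 150·5 = 5556.
x* = 3610/752 = 4.80, y* = 5556/752 = 7.39.

(4.80, 7.39)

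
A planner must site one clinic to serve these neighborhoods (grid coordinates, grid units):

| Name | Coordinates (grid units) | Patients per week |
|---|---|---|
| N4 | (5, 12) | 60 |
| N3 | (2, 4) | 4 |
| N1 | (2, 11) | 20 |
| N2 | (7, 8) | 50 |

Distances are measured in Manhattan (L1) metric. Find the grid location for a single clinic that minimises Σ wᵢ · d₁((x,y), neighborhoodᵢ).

(5, 11)

Manhattan distance separates: Σwᵢ(|x−xᵢ|+|y−yᵢ|) = Σwᵢ|x−xᵢ| + Σwᵢ|y−yᵢ|, so x and y are optimised independently as 1-D weighted medians.
Total weight W = 134; half = 67.
x-coordinate, sorted with cumulative weight:
  x=2 (N3, w=4) cum 4
  x=2 (N1, w=20) cum 24
  x=5 (N4, w=60) cum 84  ← median
  x=7 (N2, w=50) cum 134
⇒ x* = 5
y-coordinate, sorted with cumulative weight:
  y=4 (N3, w=4) cum 4
  y=8 (N2, w=50) cum 54
  y=11 (N1, w=20) cum 74  ← median
  y=12 (N4, w=60) cum 134
⇒ y* = 11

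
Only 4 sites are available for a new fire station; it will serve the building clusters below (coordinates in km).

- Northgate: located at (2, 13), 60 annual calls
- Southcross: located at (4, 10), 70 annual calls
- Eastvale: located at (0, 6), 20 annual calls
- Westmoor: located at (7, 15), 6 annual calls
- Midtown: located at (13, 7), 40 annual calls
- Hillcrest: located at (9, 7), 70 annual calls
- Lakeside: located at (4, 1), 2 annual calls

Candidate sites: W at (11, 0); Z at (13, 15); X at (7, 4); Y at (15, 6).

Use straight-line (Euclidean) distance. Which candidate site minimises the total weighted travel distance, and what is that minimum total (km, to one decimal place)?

X, total 1828.1 km

Total weighted distance at each candidate:
  W (11, 0): total = 2961.8
  Z (13, 15): total = 2723.1
  X (7, 4): total = 1828.1
  Y (15, 6): total = 2616.9
Minimum is at X with total 1828.1 km.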